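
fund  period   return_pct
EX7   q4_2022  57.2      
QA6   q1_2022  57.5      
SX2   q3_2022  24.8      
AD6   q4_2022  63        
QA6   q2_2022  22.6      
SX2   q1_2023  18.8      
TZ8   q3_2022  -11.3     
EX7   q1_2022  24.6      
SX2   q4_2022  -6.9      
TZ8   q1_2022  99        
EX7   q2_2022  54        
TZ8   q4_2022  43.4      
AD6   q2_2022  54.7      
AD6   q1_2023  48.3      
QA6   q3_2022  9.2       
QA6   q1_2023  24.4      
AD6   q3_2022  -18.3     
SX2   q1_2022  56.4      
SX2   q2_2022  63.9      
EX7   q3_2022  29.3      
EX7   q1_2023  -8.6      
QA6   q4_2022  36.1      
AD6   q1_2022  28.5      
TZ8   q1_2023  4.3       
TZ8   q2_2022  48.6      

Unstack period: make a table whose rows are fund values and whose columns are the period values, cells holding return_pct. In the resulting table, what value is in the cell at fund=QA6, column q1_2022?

57.5

Wide layout: rows indexed by fund, columns are the 5 distinct period values (q4_2022, q1_2022, q3_2022, q2_2022, q1_2023).
Cell (fund=QA6, period=q1_2022) draws from the long row where fund=QA6 and period=q1_2022, which has return_pct=57.5.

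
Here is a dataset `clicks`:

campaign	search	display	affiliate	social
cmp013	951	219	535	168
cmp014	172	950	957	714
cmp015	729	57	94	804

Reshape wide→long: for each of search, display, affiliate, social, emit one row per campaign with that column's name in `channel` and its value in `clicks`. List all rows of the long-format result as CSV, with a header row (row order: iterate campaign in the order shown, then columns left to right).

Each (campaign, column) pair becomes one row: 3 × 4 = 12 rows.
For example, (cmp013, search) → clicks=951.

campaign,channel,clicks
cmp013,search,951
cmp013,display,219
cmp013,affiliate,535
cmp013,social,168
cmp014,search,172
cmp014,display,950
cmp014,affiliate,957
cmp014,social,714
cmp015,search,729
cmp015,display,57
cmp015,affiliate,94
cmp015,social,804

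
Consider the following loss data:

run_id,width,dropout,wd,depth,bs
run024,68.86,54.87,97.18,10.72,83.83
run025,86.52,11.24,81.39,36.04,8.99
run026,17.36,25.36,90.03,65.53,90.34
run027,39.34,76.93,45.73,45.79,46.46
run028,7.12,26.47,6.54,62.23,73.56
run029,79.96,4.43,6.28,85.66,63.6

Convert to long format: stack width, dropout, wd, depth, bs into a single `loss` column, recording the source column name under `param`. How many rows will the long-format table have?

30

6 run_id values × 5 melted columns = 30 rows.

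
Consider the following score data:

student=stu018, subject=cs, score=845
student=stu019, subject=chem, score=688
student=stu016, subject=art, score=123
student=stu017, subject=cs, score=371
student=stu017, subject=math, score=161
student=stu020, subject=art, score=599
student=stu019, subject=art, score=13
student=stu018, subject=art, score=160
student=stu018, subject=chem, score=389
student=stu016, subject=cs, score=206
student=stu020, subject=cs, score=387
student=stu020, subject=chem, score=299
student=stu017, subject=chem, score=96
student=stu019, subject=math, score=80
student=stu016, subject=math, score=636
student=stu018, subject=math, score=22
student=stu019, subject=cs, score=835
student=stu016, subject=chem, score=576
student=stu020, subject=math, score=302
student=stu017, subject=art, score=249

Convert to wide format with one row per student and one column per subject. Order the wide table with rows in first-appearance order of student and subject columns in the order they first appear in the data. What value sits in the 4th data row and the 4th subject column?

161

With rows in first-appearance order of student, row 4 is student=stu017. subject columns in first-appearance order: cs, chem, art, math; column 4 is math.
Long rows with student=stu017, subject=math: score = 161.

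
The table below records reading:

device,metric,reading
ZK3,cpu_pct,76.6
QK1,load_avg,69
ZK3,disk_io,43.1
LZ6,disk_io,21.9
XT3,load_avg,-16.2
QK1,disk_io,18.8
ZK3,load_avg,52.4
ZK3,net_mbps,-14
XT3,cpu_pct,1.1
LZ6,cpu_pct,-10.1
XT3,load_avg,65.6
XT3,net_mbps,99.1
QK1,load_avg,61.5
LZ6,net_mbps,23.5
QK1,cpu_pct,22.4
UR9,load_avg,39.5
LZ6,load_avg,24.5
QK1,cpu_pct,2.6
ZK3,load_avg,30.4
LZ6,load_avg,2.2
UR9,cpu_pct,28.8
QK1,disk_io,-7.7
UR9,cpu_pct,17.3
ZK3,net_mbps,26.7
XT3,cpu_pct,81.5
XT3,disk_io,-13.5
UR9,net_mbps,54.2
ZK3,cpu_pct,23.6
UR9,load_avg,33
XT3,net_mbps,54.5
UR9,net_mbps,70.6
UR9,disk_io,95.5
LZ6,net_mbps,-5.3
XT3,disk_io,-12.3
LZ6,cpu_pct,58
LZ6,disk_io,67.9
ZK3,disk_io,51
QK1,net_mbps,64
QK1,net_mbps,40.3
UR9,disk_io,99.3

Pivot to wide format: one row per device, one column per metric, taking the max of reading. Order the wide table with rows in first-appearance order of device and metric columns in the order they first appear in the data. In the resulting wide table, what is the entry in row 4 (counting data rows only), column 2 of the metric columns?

65.6

With rows in first-appearance order of device, row 4 is device=XT3. metric columns in first-appearance order: cpu_pct, load_avg, disk_io, net_mbps; column 2 is load_avg.
Long rows with device=XT3, metric=load_avg: max(-16.2, 65.6) = 65.6.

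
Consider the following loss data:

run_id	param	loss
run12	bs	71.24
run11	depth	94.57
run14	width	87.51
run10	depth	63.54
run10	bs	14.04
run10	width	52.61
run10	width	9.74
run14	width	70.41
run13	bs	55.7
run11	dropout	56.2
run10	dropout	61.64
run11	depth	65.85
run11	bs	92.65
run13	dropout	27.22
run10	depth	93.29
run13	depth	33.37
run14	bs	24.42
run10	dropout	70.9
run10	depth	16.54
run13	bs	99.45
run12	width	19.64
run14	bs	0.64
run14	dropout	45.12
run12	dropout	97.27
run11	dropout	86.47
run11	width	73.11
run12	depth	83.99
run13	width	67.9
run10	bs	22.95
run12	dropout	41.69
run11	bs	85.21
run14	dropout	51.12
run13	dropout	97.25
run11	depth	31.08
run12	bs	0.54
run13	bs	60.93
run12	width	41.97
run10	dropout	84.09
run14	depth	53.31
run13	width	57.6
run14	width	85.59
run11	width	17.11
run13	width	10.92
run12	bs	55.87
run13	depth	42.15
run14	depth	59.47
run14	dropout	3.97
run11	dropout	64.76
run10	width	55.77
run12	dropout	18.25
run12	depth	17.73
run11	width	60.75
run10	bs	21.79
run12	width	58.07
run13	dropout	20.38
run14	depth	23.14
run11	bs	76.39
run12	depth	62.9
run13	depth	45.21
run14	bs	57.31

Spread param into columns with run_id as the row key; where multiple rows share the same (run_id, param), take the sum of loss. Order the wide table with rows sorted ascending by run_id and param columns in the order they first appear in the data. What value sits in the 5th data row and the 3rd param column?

With rows sorted ascending by run_id, row 5 is run_id=run14. param columns in first-appearance order: bs, depth, width, dropout; column 3 is width.
Long rows with run_id=run14, param=width: 87.51 + 70.41 + 85.59 = 243.51.

243.51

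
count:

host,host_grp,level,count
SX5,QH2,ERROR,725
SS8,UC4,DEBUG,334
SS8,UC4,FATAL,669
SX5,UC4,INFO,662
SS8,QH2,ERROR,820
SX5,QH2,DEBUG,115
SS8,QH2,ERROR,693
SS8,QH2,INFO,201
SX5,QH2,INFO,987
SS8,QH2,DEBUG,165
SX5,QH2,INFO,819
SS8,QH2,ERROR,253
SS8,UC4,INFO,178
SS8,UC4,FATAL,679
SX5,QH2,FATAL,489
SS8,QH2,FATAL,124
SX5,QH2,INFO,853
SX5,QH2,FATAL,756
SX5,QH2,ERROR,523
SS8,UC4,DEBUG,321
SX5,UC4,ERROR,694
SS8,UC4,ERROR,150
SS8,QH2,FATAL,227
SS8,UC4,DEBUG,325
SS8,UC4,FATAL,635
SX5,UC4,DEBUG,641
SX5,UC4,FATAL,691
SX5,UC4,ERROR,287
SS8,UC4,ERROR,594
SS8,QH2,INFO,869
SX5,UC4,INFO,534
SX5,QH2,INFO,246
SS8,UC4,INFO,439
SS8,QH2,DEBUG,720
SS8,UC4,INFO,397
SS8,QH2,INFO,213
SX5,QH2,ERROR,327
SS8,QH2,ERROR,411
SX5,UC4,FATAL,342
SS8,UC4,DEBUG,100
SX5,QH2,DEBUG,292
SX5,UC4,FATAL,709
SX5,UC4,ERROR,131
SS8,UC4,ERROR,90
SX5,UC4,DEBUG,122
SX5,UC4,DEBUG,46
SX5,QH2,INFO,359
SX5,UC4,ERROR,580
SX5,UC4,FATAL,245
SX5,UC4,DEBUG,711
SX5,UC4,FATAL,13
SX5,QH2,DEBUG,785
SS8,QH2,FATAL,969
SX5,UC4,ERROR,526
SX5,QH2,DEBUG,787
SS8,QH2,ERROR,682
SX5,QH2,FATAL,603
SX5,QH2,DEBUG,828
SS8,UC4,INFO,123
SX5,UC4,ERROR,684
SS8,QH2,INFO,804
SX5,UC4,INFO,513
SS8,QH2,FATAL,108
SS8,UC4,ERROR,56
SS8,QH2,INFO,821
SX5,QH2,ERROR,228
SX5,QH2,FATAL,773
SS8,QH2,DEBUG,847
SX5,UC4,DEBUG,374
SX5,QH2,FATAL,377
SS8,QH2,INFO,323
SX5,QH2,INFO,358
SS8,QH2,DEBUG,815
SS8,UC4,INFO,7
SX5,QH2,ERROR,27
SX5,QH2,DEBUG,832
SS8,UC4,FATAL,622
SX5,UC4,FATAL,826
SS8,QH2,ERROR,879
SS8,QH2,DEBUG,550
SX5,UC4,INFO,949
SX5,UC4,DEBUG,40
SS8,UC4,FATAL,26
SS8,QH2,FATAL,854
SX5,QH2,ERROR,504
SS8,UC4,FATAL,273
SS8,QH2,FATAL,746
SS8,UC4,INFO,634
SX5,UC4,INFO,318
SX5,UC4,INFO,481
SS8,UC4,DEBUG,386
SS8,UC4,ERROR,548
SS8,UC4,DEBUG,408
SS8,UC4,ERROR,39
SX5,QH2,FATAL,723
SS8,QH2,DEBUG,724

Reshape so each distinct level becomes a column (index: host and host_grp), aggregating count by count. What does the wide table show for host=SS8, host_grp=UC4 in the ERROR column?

6

Rows with host=SS8, host_grp=UC4 and level=ERROR: count values are 150, 594, 90, 56, 548, 39.
6 rows match — count = 6.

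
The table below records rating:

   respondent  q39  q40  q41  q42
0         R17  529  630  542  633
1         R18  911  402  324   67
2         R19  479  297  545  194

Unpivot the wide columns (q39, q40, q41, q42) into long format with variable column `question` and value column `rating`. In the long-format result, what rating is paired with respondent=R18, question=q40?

402

Unpivoting turns each (respondent, wide-column) pair into one long row.
The wide cell at row R18, column q40 holds 402, so the long row (R18, q40) has rating=402.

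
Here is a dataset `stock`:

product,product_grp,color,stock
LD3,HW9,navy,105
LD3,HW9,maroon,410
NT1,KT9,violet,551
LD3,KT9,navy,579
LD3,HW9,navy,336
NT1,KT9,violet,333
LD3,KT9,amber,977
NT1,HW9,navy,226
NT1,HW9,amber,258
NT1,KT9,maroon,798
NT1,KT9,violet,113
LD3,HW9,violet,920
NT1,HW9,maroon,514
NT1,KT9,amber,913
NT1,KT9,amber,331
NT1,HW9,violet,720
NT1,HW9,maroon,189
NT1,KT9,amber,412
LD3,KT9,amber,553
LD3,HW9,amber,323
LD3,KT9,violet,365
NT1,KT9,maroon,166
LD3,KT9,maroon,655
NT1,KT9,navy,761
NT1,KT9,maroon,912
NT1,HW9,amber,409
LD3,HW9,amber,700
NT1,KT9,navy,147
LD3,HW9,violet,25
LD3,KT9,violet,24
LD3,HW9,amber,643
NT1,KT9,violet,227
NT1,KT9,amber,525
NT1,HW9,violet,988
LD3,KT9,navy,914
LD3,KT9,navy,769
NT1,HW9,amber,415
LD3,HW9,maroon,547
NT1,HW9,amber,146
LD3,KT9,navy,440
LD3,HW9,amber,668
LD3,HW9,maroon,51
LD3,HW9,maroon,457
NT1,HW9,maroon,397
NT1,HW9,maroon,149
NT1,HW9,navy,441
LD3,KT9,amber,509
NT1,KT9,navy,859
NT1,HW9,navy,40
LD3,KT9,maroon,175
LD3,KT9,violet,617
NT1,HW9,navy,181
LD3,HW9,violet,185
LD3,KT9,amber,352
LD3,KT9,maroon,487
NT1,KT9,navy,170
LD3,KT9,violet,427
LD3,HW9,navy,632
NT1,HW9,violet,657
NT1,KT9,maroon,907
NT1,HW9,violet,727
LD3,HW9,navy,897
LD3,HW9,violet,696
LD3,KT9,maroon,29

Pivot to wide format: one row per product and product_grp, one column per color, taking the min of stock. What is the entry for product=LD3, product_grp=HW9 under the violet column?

25

Rows with product=LD3, product_grp=HW9 and color=violet: stock values are 920, 25, 185, 696.
min(920, 25, 185, 696) = 25.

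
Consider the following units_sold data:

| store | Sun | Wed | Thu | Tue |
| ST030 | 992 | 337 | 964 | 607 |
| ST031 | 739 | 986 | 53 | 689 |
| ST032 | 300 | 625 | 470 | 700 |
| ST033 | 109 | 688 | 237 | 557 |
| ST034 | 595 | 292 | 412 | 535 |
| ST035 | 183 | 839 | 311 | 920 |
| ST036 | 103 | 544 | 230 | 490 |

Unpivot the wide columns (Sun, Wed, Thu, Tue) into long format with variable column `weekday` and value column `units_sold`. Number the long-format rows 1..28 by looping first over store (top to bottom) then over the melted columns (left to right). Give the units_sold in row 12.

28 rows total (7 × 4). Row 12: index ⌊(12-1)/4⌋ = 2 into store → ST032; (12-1) mod 4 = 3 into the melted columns → Tue.
So row 12 is (ST032, Tue, 700); units_sold = 700.

700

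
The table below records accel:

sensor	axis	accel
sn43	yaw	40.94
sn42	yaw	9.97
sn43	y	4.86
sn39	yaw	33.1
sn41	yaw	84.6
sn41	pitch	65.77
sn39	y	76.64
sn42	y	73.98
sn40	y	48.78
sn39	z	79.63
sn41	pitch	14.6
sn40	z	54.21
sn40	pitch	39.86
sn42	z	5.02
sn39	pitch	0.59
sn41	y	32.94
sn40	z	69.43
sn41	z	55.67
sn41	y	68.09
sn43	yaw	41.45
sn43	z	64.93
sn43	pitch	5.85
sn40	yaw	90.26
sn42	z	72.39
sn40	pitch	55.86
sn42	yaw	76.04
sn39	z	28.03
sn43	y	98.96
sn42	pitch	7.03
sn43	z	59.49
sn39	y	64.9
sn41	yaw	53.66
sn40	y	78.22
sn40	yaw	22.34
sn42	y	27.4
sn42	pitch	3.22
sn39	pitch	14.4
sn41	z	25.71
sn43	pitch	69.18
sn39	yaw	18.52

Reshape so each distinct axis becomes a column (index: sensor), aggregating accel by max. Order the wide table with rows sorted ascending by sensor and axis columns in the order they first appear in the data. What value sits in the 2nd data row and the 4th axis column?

69.43

With rows sorted ascending by sensor, row 2 is sensor=sn40. axis columns in first-appearance order: yaw, y, pitch, z; column 4 is z.
Long rows with sensor=sn40, axis=z: max(54.21, 69.43) = 69.43.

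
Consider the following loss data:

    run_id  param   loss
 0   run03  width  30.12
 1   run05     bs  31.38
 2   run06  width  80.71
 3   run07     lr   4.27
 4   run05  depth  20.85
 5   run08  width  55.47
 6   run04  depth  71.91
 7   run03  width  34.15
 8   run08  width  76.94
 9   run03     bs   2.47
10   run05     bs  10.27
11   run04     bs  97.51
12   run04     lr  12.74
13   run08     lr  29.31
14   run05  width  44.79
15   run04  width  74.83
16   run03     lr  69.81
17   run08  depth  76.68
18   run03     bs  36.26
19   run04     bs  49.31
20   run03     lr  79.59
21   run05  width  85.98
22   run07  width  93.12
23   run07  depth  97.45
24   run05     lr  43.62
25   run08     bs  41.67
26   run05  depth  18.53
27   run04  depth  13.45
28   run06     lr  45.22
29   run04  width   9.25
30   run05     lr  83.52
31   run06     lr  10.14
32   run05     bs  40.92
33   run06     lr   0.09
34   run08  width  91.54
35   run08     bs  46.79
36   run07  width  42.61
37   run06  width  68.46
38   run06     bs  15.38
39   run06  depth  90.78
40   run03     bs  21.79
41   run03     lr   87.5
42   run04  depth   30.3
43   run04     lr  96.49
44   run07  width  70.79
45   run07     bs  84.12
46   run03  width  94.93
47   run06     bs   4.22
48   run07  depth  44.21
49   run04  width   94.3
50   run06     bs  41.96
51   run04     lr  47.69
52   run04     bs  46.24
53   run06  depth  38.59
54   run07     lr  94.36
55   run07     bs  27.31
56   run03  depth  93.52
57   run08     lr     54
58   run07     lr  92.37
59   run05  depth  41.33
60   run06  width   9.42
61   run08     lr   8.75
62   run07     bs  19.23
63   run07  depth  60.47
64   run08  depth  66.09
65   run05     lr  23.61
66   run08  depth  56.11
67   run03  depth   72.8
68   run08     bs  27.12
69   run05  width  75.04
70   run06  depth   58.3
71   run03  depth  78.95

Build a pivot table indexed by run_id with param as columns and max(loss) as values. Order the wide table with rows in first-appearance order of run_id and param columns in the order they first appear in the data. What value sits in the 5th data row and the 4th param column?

With rows in first-appearance order of run_id, row 5 is run_id=run08. param columns in first-appearance order: width, bs, lr, depth; column 4 is depth.
Long rows with run_id=run08, param=depth: max(76.68, 66.09, 56.11) = 76.68.

76.68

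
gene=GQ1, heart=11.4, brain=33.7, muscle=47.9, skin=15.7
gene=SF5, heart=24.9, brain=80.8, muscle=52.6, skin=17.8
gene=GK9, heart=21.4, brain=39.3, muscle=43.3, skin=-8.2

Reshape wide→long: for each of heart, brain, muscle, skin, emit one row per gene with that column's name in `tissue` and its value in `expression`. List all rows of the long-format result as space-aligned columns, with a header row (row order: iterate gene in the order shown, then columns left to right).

gene  tissue  expression
GQ1   heart   11.4      
GQ1   brain   33.7      
GQ1   muscle  47.9      
GQ1   skin    15.7      
SF5   heart   24.9      
SF5   brain   80.8      
SF5   muscle  52.6      
SF5   skin    17.8      
GK9   heart   21.4      
GK9   brain   39.3      
GK9   muscle  43.3      
GK9   skin    -8.2      

Each (gene, column) pair becomes one row: 3 × 4 = 12 rows.
For example, (GQ1, heart) → expression=11.4.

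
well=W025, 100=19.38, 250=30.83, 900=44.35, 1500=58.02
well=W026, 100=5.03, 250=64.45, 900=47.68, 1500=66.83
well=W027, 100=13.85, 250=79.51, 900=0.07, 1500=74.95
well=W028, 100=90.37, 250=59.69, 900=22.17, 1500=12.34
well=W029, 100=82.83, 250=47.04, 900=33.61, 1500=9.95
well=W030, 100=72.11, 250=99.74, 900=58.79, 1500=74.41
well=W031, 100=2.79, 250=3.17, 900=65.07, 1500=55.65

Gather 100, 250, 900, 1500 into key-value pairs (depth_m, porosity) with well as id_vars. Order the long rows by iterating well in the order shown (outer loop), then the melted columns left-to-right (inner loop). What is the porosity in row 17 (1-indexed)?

82.83

28 rows total (7 × 4). Row 17: index ⌊(17-1)/4⌋ = 4 into well → W029; (17-1) mod 4 = 0 into the melted columns → 100.
So row 17 is (W029, 100, 82.83); porosity = 82.83.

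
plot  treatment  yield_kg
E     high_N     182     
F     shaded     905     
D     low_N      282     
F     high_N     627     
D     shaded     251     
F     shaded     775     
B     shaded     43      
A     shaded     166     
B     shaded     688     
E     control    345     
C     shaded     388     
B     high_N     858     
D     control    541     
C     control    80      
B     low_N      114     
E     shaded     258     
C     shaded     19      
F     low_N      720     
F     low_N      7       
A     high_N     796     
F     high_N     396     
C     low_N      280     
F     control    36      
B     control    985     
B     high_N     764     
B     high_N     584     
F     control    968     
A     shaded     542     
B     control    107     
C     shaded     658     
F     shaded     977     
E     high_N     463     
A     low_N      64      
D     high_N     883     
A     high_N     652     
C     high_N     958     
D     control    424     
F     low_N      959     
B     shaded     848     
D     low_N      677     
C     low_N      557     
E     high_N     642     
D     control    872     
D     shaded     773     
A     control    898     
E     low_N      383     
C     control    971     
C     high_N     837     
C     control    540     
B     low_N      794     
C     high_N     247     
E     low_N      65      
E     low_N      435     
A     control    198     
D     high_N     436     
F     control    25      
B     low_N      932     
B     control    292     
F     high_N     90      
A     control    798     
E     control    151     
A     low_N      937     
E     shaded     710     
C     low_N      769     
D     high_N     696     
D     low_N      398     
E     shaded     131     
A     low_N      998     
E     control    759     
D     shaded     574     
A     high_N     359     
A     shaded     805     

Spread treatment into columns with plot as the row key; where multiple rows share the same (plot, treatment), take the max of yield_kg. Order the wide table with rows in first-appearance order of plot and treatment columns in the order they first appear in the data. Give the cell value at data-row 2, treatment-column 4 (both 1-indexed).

968

With rows in first-appearance order of plot, row 2 is plot=F. treatment columns in first-appearance order: high_N, shaded, low_N, control; column 4 is control.
Long rows with plot=F, treatment=control: max(36, 968, 25) = 968.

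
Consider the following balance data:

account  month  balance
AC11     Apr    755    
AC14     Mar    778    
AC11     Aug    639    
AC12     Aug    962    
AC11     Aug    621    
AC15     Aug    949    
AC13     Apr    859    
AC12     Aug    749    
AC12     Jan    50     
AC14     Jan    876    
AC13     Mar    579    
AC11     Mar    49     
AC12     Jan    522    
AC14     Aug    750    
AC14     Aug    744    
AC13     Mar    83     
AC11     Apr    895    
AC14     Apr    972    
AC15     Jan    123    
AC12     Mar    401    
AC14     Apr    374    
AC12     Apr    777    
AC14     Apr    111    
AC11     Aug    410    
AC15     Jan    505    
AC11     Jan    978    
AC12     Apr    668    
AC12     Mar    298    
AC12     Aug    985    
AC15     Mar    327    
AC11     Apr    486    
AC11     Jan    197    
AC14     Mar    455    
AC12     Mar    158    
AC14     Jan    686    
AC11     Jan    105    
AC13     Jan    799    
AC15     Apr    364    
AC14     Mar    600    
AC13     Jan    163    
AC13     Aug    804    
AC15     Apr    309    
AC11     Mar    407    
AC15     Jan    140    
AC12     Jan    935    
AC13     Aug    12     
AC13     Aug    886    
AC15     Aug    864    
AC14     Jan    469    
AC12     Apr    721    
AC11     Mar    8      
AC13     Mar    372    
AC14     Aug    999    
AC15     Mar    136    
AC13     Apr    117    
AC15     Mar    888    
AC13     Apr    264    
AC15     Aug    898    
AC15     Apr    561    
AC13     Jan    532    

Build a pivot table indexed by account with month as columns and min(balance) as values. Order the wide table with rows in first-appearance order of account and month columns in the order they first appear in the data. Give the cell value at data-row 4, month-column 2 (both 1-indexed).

With rows in first-appearance order of account, row 4 is account=AC15. month columns in first-appearance order: Apr, Mar, Aug, Jan; column 2 is Mar.
Long rows with account=AC15, month=Mar: min(327, 136, 888) = 136.

136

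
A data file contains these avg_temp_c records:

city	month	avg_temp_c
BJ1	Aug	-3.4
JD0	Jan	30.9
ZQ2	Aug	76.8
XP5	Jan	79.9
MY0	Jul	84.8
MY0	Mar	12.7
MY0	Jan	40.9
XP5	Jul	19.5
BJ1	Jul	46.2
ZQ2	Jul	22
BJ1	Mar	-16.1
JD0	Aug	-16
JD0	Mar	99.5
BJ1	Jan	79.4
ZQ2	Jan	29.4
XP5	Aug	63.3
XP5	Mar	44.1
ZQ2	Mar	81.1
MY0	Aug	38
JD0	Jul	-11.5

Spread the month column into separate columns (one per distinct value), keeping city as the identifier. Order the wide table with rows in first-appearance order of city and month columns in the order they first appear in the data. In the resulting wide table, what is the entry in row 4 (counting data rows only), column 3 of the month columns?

19.5

With rows in first-appearance order of city, row 4 is city=XP5. month columns in first-appearance order: Aug, Jan, Jul, Mar; column 3 is Jul.
Long rows with city=XP5, month=Jul: avg_temp_c = 19.5.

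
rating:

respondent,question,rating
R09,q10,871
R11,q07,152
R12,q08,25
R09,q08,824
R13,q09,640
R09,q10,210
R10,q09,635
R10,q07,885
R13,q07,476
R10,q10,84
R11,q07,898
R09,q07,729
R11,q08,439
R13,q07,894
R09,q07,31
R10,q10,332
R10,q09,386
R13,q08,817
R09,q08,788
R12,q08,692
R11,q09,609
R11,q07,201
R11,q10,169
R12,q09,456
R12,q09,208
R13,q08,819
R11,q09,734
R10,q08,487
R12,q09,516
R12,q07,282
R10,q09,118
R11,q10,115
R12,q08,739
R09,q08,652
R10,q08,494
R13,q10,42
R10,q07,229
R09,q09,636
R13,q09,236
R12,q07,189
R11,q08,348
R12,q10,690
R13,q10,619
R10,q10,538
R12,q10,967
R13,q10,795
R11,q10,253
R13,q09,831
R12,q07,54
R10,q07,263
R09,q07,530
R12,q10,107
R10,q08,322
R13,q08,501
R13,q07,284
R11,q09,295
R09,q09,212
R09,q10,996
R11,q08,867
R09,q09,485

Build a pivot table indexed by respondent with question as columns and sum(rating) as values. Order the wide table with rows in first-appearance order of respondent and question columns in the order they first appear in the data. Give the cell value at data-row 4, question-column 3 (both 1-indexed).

With rows in first-appearance order of respondent, row 4 is respondent=R13. question columns in first-appearance order: q10, q07, q08, q09; column 3 is q08.
Long rows with respondent=R13, question=q08: 817 + 819 + 501 = 2137.

2137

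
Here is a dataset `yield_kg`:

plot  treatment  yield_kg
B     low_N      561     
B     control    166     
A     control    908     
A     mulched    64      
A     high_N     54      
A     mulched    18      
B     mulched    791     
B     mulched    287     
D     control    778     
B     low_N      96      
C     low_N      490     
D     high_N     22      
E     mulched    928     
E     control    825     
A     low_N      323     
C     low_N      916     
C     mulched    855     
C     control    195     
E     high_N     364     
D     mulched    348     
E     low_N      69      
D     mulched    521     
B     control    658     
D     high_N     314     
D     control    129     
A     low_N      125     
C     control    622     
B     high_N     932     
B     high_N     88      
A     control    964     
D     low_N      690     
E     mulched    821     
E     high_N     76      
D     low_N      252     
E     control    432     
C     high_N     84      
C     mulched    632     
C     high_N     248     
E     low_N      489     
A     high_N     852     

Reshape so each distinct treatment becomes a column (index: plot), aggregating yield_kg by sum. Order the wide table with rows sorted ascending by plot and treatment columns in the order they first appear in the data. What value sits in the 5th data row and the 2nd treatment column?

With rows sorted ascending by plot, row 5 is plot=E. treatment columns in first-appearance order: low_N, control, mulched, high_N; column 2 is control.
Long rows with plot=E, treatment=control: 825 + 432 = 1257.

1257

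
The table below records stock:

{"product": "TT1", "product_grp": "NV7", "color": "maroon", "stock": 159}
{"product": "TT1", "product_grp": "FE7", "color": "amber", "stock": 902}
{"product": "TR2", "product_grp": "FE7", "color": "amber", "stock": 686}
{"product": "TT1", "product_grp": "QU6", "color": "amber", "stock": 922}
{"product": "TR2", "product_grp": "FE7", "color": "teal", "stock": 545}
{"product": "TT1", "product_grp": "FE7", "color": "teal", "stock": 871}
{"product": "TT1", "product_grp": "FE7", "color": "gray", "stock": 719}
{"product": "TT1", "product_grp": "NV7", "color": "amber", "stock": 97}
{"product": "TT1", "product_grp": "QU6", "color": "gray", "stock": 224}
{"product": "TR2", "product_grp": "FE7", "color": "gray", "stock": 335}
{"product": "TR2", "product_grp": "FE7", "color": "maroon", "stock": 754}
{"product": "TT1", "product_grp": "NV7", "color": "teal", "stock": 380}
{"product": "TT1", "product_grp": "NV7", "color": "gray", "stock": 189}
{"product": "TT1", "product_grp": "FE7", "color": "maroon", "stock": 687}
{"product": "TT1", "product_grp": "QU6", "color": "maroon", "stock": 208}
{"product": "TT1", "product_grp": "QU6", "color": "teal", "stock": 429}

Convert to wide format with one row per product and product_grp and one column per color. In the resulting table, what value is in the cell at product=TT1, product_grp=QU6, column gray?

224

Wide layout: rows indexed by product and product_grp, columns are the 4 distinct color values (maroon, amber, teal, gray).
Cell (product=TT1, product_grp=QU6, color=gray) draws from the long row where product=TT1, product_grp=QU6 and color=gray, which has stock=224.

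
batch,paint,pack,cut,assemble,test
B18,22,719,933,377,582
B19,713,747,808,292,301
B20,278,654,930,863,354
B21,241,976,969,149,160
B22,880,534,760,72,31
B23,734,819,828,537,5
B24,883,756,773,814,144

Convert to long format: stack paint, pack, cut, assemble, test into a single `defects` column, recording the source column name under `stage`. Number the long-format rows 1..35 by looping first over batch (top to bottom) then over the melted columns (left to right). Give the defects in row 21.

880

35 rows total (7 × 5). Row 21: index ⌊(21-1)/5⌋ = 4 into batch → B22; (21-1) mod 5 = 0 into the melted columns → paint.
So row 21 is (B22, paint, 880); defects = 880.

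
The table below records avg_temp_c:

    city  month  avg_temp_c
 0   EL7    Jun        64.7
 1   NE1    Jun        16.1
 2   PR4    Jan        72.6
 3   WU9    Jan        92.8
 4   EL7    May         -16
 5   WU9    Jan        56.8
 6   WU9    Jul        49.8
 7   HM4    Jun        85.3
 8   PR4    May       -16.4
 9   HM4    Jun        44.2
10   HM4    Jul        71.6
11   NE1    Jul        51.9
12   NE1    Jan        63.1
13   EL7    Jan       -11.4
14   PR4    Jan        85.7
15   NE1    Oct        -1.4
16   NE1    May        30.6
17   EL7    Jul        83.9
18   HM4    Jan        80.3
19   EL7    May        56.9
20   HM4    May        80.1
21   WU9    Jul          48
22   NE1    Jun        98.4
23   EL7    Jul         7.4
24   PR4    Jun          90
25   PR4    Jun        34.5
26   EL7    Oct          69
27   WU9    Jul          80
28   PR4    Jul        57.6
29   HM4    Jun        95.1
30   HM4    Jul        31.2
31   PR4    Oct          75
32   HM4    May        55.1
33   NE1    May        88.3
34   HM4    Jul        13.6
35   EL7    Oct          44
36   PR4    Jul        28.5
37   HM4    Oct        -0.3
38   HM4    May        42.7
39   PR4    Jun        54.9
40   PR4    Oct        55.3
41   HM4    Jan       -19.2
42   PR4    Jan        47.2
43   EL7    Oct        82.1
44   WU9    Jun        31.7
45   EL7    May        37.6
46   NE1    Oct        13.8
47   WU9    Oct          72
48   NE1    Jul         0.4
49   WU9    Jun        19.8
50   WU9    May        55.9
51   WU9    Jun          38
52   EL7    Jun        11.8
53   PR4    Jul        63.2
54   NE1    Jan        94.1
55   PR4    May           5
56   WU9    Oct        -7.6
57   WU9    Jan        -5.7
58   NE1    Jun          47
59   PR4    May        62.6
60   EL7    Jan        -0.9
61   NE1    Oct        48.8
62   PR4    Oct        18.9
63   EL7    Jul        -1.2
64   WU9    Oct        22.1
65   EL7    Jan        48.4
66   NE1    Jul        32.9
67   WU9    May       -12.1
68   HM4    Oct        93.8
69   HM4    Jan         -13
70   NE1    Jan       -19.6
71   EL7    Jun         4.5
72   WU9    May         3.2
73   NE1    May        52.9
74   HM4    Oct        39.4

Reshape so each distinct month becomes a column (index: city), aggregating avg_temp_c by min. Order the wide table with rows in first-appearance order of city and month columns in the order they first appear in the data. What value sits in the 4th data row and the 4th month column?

48

With rows in first-appearance order of city, row 4 is city=WU9. month columns in first-appearance order: Jun, Jan, May, Jul, Oct; column 4 is Jul.
Long rows with city=WU9, month=Jul: min(49.8, 48, 80) = 48.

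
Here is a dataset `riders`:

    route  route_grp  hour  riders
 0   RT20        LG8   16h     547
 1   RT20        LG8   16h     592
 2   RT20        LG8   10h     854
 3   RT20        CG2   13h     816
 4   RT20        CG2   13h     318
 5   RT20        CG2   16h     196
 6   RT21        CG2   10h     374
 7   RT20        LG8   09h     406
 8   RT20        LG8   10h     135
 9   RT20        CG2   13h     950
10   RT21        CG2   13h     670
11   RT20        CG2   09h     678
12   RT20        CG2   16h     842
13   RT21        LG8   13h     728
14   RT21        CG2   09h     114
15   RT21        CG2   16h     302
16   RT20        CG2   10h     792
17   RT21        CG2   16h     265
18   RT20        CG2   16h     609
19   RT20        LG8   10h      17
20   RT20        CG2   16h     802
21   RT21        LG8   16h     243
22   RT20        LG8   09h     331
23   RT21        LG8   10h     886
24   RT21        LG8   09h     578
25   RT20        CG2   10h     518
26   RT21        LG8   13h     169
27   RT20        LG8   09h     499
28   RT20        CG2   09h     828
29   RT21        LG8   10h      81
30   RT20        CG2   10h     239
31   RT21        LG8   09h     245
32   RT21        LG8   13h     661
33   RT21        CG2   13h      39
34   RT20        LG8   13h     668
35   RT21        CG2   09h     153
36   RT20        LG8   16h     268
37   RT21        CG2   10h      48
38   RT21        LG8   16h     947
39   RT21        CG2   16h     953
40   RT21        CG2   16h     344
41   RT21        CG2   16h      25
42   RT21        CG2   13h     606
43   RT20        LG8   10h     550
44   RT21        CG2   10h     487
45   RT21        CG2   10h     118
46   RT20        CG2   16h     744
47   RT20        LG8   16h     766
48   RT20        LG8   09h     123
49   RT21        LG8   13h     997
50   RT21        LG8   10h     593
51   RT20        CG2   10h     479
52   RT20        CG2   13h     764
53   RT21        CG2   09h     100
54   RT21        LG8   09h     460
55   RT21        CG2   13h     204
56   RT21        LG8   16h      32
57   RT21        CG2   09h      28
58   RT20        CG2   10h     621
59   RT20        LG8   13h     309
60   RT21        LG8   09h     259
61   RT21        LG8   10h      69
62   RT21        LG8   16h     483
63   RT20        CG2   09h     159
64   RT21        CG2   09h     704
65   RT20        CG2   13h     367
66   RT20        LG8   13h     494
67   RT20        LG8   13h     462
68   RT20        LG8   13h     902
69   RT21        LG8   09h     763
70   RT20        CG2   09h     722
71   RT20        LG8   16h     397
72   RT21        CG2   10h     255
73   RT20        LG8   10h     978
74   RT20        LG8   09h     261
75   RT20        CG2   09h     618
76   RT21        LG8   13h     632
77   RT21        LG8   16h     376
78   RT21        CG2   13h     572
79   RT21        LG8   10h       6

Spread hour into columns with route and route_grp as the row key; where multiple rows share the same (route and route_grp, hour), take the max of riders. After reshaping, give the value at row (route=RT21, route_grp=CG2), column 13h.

670

Rows with route=RT21, route_grp=CG2 and hour=13h: riders values are 670, 39, 606, 204, 572.
max(670, 39, 606, 204, 572) = 670.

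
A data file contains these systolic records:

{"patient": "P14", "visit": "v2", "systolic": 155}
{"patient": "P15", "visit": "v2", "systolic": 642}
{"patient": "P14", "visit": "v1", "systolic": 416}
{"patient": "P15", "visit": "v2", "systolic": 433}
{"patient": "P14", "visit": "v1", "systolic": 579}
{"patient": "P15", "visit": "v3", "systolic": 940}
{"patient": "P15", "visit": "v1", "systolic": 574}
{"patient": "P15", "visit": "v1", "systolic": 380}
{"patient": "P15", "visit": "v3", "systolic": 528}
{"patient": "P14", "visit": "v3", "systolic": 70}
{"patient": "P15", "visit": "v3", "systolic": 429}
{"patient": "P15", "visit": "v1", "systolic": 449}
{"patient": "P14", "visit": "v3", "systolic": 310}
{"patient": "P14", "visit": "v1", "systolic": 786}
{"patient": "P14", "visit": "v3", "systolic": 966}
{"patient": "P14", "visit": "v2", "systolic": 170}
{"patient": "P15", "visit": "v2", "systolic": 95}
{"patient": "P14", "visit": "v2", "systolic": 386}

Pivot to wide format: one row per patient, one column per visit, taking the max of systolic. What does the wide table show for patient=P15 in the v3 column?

940

Rows with patient=P15 and visit=v3: systolic values are 940, 528, 429.
max(940, 528, 429) = 940.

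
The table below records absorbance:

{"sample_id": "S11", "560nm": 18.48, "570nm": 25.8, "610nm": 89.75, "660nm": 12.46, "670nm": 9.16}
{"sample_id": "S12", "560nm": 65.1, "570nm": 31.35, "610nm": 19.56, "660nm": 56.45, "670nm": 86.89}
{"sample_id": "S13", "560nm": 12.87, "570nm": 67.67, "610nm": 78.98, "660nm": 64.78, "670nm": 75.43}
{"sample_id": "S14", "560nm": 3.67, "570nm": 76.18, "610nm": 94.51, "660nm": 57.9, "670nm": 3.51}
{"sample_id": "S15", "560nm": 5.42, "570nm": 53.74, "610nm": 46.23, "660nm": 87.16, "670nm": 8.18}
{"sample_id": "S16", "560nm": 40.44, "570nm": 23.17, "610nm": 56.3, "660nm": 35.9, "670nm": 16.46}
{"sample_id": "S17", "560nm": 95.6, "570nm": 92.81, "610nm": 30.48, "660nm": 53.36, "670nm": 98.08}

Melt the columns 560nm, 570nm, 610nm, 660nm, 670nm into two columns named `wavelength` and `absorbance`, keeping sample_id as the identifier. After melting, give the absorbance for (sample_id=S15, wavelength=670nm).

8.18

Unpivoting turns each (sample_id, wide-column) pair into one long row.
The wide cell at row S15, column 670nm holds 8.18, so the long row (S15, 670nm) has absorbance=8.18.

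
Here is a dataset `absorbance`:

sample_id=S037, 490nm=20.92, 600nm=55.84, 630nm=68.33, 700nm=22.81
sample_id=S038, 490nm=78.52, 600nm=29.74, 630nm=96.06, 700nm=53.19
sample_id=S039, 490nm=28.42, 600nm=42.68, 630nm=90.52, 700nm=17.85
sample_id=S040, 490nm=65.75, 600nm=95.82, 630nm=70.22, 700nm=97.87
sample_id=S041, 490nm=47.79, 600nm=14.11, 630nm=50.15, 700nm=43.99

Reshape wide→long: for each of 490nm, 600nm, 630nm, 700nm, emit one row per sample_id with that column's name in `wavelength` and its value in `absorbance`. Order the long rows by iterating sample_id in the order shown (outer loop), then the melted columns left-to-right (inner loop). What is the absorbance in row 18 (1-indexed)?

14.11

20 rows total (5 × 4). Row 18: index ⌊(18-1)/4⌋ = 4 into sample_id → S041; (18-1) mod 4 = 1 into the melted columns → 600nm.
So row 18 is (S041, 600nm, 14.11); absorbance = 14.11.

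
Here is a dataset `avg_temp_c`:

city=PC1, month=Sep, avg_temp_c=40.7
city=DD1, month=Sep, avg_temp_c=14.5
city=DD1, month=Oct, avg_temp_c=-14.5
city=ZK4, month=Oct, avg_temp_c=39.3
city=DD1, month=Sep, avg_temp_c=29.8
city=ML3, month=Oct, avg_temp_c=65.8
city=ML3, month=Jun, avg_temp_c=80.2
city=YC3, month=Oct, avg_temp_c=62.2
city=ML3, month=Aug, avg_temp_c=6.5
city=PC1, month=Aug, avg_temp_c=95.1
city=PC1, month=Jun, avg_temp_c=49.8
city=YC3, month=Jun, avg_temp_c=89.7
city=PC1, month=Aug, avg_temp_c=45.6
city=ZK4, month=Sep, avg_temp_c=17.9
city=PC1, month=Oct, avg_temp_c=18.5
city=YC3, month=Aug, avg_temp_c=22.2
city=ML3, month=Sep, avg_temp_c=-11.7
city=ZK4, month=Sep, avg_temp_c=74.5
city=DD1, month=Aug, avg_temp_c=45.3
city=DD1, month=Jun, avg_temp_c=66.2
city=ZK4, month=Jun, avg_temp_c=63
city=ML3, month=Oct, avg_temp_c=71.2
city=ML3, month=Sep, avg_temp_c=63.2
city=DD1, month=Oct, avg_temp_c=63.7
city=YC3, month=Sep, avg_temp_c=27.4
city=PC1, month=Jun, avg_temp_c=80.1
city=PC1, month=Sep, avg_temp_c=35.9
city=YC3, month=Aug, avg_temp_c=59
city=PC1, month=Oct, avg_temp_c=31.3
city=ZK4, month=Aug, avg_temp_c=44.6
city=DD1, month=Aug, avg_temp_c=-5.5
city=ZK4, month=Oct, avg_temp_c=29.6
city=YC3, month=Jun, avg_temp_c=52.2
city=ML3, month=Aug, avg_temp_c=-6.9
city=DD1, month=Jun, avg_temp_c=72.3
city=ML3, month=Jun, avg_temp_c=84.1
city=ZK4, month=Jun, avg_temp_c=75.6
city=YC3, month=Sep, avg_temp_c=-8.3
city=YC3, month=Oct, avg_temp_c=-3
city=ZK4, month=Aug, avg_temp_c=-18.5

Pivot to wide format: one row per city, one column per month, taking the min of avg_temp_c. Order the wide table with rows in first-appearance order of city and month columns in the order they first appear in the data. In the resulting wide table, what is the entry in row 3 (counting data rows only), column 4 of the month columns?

With rows in first-appearance order of city, row 3 is city=ZK4. month columns in first-appearance order: Sep, Oct, Jun, Aug; column 4 is Aug.
Long rows with city=ZK4, month=Aug: min(44.6, -18.5) = -18.5.

-18.5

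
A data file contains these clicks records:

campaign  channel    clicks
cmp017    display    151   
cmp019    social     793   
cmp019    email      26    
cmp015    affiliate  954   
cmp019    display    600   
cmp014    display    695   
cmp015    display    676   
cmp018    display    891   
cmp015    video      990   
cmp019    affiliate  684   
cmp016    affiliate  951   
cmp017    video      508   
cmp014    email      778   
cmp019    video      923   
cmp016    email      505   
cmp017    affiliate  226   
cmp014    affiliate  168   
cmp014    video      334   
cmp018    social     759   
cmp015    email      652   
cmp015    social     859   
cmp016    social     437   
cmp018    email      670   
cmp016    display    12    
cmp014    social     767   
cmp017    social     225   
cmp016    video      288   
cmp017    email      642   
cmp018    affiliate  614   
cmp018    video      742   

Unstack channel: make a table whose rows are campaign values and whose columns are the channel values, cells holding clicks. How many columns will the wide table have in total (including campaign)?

1 column for campaign plus 5 distinct channel values → 6 columns.

6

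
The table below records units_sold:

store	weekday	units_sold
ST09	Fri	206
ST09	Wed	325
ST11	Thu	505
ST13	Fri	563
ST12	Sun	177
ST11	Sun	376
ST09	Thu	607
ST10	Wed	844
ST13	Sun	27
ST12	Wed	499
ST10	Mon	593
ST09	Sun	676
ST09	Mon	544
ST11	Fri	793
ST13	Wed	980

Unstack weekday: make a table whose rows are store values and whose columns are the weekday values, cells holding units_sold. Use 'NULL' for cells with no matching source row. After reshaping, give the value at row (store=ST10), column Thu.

NULL

No long-format row has store=ST10 and weekday=Thu, so the cell is NULL.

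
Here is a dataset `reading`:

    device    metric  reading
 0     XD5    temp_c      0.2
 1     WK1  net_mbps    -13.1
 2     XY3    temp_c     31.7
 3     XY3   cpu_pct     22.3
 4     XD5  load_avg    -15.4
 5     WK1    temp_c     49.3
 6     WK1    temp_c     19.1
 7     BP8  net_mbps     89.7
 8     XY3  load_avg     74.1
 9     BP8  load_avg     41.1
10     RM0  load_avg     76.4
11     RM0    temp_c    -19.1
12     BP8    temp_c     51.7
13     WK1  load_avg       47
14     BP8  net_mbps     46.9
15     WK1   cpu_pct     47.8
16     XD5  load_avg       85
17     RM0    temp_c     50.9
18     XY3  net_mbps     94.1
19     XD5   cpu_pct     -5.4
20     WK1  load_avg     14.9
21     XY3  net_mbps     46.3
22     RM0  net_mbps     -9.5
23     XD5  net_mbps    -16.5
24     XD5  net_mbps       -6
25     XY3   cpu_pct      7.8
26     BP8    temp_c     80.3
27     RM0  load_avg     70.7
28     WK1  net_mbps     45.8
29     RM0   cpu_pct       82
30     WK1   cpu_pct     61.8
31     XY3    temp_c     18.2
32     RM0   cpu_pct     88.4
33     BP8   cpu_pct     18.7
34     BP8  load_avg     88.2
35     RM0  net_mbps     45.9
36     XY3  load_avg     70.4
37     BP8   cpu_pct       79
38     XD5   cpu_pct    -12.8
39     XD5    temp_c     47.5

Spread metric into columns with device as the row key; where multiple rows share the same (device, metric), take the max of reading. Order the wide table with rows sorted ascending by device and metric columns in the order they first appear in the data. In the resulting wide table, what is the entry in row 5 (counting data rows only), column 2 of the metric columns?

With rows sorted ascending by device, row 5 is device=XY3. metric columns in first-appearance order: temp_c, net_mbps, cpu_pct, load_avg; column 2 is net_mbps.
Long rows with device=XY3, metric=net_mbps: max(94.1, 46.3) = 94.1.

94.1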